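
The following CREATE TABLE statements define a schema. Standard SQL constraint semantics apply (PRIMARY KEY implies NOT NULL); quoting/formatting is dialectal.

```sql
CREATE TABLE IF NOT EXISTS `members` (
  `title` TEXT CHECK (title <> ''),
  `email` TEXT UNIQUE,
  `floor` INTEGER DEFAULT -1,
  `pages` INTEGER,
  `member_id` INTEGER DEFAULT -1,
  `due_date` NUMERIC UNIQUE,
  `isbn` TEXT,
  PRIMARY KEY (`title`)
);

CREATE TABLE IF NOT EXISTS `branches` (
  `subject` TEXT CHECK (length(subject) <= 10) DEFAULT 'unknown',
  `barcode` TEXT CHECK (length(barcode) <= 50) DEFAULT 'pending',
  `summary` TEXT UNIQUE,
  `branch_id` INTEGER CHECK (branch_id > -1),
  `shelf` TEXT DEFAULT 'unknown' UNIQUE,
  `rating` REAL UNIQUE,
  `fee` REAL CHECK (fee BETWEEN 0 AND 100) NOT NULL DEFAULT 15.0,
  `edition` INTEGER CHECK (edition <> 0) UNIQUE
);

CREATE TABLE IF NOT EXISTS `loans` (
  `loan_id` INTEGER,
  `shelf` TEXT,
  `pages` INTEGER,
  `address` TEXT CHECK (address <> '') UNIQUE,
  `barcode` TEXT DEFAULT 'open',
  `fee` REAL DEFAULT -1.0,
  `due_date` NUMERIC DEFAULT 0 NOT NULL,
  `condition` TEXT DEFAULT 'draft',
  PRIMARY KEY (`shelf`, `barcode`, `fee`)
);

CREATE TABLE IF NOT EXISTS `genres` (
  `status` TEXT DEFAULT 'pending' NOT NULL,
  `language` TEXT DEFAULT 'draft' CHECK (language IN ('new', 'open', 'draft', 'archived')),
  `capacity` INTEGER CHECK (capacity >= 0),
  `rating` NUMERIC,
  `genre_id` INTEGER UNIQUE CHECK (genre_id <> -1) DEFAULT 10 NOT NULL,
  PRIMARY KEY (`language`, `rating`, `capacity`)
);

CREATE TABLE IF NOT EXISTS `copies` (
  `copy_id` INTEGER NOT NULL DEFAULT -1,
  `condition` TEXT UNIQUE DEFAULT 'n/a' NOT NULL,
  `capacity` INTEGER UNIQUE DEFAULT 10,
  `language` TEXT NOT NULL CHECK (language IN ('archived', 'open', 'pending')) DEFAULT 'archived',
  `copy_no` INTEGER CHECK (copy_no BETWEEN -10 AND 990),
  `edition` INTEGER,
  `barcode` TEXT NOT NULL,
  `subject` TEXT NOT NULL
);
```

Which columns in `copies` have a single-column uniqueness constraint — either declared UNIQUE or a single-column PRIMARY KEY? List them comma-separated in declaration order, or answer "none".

condition, capacity

- copy_id: no UNIQUE or single-column PK constraint.
- condition: declared UNIQUE → unique.
- capacity: declared UNIQUE → unique.
- language: no UNIQUE or single-column PK constraint.
- copy_no: no UNIQUE or single-column PK constraint.
- edition: no UNIQUE or single-column PK constraint.
- barcode: no UNIQUE or single-column PK constraint.
- subject: no UNIQUE or single-column PK constraint.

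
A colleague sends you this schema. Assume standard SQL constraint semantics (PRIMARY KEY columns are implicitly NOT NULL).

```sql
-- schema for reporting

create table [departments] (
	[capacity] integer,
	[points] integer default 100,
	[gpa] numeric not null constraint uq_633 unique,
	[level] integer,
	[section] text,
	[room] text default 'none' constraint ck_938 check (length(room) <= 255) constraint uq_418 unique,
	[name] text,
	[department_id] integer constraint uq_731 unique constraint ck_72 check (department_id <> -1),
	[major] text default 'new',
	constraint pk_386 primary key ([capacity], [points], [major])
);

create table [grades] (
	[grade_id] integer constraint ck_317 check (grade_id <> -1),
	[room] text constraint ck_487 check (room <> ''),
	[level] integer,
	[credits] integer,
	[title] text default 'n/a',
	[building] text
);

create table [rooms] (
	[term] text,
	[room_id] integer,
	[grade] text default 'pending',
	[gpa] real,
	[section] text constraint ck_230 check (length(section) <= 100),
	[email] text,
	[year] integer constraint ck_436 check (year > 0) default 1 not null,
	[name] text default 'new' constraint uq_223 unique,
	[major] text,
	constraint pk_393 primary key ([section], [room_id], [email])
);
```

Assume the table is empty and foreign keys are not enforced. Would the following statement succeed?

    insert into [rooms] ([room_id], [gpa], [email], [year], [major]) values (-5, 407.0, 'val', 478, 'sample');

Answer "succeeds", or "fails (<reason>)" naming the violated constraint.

fails (NOT NULL on section)

section is omitted from the column list and has no DEFAULT, so it would receive NULL.
But section is part of the PRIMARY KEY (implied NOT NULL).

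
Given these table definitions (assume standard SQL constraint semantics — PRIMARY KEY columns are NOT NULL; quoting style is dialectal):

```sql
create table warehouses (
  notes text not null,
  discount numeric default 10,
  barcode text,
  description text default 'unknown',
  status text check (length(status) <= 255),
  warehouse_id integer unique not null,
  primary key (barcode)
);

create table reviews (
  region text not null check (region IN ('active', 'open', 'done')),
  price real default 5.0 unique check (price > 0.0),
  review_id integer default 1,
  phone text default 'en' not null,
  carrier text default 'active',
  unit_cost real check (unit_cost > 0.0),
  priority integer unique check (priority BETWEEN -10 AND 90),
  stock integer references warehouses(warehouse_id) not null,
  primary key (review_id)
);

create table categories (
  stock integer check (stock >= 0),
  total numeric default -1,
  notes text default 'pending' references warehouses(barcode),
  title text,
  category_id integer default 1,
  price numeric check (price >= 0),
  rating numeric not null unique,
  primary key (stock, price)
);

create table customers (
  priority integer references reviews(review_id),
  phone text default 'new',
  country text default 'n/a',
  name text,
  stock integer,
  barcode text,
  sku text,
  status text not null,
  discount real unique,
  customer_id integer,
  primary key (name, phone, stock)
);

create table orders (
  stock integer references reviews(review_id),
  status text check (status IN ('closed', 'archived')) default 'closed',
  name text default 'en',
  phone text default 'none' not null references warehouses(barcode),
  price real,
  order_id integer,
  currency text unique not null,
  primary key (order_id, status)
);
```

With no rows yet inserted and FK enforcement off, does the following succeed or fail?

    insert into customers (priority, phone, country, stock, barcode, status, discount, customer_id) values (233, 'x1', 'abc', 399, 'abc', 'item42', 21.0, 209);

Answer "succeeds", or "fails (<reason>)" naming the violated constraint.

fails (NOT NULL on name)

name is omitted from the column list and has no DEFAULT, so it would receive NULL.
But name is part of the PRIMARY KEY (implied NOT NULL).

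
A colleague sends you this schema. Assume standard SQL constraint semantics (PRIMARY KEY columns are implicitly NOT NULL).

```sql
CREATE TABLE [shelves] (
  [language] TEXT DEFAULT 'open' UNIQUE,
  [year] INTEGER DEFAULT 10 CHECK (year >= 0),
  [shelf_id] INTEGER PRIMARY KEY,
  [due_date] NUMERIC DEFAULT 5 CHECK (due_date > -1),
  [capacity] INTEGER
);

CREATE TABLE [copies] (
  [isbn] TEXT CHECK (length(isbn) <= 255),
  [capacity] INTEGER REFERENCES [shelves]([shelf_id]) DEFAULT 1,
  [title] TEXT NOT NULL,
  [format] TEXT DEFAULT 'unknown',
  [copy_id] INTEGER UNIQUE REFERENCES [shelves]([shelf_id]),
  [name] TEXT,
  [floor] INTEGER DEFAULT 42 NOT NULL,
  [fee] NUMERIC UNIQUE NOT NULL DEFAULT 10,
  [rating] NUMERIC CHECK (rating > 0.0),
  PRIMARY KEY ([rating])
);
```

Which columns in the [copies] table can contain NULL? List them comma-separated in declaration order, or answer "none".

isbn, capacity, format, copy_id, name

- isbn: CHECK does not forbid NULL (a CHECK constraint passes when its expression is NULL) → nullable.
- capacity: a foreign key column may be NULL unless separately constrained → nullable.
- title: declared NOT NULL → not nullable.
- format: DEFAULT only fills an omitted column; an explicit NULL is still allowed → nullable.
- copy_id: a foreign key column may be NULL unless separately constrained → nullable.
- name: no NOT NULL constraint applies → nullable.
- floor: declared NOT NULL → not nullable.
- fee: declared NOT NULL → not nullable.
- rating: part of the PRIMARY KEY, which implies NOT NULL → not nullable.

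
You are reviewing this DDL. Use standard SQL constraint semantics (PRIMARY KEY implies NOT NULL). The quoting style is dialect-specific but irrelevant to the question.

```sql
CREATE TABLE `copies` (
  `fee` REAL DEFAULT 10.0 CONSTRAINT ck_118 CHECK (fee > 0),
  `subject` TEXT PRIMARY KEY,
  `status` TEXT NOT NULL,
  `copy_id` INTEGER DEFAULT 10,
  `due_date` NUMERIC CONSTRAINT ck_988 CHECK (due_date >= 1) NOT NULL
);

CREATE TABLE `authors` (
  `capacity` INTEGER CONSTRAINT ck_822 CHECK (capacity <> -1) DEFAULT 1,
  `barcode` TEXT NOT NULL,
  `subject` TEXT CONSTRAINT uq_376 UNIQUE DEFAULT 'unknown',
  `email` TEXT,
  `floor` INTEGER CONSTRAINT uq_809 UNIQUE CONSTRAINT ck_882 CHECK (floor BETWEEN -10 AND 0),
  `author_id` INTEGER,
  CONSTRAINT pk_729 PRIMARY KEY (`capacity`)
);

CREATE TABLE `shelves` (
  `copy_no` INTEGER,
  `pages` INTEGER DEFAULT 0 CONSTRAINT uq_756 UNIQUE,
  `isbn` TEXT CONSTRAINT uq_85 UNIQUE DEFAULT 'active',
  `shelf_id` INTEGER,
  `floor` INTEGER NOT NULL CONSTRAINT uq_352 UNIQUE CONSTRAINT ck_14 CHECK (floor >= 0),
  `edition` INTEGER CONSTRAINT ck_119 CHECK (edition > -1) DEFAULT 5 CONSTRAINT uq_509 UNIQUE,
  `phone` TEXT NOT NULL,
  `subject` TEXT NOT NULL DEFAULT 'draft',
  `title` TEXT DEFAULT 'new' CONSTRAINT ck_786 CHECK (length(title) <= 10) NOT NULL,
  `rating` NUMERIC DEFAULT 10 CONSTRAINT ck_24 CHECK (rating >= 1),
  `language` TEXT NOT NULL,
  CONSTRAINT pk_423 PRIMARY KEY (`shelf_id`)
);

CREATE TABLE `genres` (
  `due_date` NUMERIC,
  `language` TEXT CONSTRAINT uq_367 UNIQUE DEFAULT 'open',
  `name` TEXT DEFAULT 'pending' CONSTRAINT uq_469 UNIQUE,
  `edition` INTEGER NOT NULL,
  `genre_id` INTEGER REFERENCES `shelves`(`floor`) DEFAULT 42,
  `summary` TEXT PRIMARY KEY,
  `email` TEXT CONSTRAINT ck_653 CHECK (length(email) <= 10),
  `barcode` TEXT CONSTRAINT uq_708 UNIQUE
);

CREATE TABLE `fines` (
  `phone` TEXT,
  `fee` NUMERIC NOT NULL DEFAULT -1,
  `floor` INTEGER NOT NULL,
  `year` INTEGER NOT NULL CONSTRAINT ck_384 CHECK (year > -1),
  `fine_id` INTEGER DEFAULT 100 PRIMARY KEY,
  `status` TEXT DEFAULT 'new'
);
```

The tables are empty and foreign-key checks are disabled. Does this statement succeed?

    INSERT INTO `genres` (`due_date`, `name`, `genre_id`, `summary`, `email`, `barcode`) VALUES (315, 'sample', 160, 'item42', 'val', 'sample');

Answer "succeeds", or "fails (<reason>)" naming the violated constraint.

fails (NOT NULL on edition)

edition is omitted from the column list and has no DEFAULT, so it would receive NULL.
But edition is declared NOT NULL.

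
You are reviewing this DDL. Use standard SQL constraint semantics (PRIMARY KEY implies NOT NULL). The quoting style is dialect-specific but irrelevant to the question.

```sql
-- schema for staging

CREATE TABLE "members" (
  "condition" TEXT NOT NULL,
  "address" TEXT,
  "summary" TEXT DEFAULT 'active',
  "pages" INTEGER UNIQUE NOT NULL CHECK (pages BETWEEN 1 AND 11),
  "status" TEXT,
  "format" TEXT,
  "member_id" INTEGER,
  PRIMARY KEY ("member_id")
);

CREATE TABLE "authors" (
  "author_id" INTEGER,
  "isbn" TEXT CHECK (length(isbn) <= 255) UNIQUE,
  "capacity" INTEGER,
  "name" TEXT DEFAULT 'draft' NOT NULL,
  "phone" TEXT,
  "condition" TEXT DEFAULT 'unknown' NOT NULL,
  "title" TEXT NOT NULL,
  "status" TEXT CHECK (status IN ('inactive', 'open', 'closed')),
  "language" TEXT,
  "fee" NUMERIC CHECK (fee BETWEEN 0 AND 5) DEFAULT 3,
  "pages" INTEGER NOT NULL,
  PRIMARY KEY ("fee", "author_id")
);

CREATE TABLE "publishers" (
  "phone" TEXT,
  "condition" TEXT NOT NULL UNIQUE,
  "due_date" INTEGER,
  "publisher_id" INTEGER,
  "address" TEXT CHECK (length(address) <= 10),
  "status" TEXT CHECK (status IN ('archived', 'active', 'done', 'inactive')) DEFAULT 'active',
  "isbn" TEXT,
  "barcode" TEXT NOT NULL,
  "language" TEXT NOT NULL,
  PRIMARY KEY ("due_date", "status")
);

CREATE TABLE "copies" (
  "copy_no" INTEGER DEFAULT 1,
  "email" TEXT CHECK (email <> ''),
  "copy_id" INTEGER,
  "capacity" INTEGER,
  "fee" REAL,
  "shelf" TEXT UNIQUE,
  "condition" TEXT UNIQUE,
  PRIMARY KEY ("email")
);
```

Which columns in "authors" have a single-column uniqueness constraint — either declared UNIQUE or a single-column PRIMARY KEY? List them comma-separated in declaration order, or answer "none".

isbn

- author_id: part of a composite PRIMARY KEY — only the tuple is unique, not this column on its own.
- isbn: declared UNIQUE → unique.
- capacity: no UNIQUE or single-column PK constraint.
- name: no UNIQUE or single-column PK constraint.
- phone: no UNIQUE or single-column PK constraint.
- condition: no UNIQUE or single-column PK constraint.
- title: no UNIQUE or single-column PK constraint.
- status: no UNIQUE or single-column PK constraint.
- language: no UNIQUE or single-column PK constraint.
- fee: part of a composite PRIMARY KEY — only the tuple is unique, not this column on its own.
- pages: no UNIQUE or single-column PK constraint.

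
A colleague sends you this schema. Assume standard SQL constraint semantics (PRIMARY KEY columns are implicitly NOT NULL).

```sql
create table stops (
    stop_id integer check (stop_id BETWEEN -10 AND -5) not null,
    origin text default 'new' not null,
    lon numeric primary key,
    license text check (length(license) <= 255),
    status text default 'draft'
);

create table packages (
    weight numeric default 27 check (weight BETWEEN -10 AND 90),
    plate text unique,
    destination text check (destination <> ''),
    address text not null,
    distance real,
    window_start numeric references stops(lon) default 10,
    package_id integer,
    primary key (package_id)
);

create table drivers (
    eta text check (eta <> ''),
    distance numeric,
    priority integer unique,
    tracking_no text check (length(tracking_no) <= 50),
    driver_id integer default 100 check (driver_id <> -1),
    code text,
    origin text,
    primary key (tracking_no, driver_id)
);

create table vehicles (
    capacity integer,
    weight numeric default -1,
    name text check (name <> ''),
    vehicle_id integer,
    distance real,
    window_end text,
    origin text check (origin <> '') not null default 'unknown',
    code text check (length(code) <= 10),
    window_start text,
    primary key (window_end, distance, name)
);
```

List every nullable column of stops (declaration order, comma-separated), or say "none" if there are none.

license, status

- stop_id: declared NOT NULL → not nullable.
- origin: declared NOT NULL → not nullable.
- lon: part of the PRIMARY KEY, which implies NOT NULL → not nullable.
- license: CHECK does not forbid NULL (a CHECK constraint passes when its expression is NULL) → nullable.
- status: DEFAULT only fills an omitted column; an explicit NULL is still allowed → nullable.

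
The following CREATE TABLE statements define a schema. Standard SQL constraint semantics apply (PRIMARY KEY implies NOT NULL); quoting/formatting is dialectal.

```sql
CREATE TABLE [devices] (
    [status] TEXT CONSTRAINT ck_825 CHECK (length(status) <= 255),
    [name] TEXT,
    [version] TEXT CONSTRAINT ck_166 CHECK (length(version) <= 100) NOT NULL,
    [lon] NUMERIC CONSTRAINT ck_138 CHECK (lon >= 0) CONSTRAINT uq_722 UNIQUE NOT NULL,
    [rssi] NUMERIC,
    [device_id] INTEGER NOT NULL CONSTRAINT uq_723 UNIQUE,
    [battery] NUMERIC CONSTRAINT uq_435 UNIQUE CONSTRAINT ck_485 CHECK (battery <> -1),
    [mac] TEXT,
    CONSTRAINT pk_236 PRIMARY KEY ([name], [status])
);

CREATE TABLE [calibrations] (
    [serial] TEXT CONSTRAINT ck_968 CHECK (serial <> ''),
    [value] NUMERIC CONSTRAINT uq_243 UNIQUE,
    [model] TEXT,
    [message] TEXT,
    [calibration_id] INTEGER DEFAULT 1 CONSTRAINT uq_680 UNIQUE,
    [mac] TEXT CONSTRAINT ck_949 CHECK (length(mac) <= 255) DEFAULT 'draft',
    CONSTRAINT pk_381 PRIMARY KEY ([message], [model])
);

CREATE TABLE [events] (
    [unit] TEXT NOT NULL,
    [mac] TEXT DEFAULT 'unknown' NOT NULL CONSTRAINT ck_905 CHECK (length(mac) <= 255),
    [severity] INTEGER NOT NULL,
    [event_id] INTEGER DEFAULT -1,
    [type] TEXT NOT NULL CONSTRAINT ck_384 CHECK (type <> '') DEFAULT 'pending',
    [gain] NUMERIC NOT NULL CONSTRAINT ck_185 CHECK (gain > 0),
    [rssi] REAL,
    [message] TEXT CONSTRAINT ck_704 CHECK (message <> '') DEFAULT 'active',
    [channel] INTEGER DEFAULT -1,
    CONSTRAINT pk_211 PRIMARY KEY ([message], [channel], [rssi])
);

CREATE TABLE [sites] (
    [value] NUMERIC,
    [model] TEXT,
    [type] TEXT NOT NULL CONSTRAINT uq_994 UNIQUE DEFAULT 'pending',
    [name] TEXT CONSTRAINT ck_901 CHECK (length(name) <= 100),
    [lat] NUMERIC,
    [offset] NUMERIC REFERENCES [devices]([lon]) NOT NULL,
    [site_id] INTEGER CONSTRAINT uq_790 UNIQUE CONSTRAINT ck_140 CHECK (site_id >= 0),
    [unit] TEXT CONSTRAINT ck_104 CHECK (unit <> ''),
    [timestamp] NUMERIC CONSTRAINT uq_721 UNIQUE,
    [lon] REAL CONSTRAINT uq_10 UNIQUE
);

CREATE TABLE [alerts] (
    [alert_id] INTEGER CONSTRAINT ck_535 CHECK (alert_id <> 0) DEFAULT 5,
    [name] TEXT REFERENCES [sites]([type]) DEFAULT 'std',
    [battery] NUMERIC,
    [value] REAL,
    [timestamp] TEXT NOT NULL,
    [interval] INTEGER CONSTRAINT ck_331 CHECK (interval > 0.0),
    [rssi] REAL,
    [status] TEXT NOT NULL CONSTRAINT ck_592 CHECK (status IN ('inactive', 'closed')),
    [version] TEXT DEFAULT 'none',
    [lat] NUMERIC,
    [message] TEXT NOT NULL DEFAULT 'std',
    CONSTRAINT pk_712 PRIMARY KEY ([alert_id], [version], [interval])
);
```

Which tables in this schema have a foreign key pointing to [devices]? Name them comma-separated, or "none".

- sites.offset references devices(lon).

sites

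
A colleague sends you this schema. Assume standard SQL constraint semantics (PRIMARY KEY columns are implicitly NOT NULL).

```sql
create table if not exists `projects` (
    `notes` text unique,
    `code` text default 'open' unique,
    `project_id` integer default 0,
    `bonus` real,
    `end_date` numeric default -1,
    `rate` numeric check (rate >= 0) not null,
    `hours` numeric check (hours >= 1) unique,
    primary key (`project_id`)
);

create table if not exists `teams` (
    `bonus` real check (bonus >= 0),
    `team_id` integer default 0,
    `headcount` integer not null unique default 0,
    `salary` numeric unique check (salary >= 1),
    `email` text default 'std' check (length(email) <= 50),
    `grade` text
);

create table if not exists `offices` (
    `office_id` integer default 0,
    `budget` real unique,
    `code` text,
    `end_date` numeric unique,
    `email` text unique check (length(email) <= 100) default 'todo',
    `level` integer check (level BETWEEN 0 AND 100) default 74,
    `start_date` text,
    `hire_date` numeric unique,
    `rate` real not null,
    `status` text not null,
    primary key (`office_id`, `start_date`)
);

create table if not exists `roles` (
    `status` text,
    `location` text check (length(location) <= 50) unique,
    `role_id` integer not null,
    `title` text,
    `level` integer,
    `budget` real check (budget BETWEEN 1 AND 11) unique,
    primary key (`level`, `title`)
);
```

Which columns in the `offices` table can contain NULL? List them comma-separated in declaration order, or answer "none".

budget, code, end_date, email, level, hire_date

- office_id: part of the PRIMARY KEY, which implies NOT NULL → not nullable.
- budget: UNIQUE does not imply NOT NULL → nullable.
- code: no NOT NULL constraint applies → nullable.
- end_date: UNIQUE does not imply NOT NULL → nullable.
- email: CHECK does not forbid NULL (a CHECK constraint passes when its expression is NULL) → nullable.
- level: CHECK does not forbid NULL (a CHECK constraint passes when its expression is NULL) → nullable.
- start_date: part of the PRIMARY KEY, which implies NOT NULL → not nullable.
- hire_date: UNIQUE does not imply NOT NULL → nullable.
- rate: declared NOT NULL → not nullable.
- status: declared NOT NULL → not nullable.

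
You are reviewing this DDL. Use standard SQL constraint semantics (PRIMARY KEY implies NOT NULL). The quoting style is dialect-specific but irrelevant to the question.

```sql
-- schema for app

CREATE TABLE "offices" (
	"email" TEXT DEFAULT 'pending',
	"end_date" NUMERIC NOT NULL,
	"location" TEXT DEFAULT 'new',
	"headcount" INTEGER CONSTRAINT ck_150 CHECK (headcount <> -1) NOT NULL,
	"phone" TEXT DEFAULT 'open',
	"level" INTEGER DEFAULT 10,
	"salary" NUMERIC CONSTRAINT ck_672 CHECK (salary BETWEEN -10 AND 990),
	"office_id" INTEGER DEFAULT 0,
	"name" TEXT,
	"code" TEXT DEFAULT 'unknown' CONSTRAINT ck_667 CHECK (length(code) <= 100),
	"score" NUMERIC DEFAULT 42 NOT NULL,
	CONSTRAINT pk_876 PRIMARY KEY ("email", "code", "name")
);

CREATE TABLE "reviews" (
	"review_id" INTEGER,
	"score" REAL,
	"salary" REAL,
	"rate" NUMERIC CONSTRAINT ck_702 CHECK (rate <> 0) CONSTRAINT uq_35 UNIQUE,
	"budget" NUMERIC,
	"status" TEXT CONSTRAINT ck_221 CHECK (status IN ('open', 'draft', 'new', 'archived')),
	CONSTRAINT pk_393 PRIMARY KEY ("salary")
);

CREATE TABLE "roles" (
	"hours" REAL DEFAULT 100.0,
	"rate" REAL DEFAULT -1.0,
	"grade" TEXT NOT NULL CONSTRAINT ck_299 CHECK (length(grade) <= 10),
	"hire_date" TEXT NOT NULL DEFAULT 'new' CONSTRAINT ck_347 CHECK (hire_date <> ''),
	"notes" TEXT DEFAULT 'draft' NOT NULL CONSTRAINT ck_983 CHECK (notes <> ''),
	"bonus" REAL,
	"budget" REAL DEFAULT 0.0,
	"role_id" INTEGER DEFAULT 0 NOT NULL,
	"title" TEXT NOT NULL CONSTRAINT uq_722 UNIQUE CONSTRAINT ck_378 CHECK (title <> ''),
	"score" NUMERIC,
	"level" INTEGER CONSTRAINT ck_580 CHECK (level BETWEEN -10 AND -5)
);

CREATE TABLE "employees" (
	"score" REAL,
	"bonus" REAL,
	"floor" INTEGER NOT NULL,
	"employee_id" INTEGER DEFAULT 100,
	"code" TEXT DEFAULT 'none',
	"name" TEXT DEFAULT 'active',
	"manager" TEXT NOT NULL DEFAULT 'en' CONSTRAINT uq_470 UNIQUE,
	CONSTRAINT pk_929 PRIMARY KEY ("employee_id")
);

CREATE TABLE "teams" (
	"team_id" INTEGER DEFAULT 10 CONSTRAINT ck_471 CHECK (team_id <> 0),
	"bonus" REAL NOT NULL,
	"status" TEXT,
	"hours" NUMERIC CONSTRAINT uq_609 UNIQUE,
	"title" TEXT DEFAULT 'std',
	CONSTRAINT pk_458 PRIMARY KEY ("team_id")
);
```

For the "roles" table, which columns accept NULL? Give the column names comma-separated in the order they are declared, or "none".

- hours: DEFAULT only fills an omitted column; an explicit NULL is still allowed → nullable.
- rate: DEFAULT only fills an omitted column; an explicit NULL is still allowed → nullable.
- grade: declared NOT NULL → not nullable.
- hire_date: declared NOT NULL → not nullable.
- notes: declared NOT NULL → not nullable.
- bonus: no NOT NULL constraint applies → nullable.
- budget: DEFAULT only fills an omitted column; an explicit NULL is still allowed → nullable.
- role_id: declared NOT NULL → not nullable.
- title: declared NOT NULL → not nullable.
- score: no NOT NULL constraint applies → nullable.
- level: CHECK does not forbid NULL (a CHECK constraint passes when its expression is NULL) → nullable.

hours, rate, bonus, budget, score, level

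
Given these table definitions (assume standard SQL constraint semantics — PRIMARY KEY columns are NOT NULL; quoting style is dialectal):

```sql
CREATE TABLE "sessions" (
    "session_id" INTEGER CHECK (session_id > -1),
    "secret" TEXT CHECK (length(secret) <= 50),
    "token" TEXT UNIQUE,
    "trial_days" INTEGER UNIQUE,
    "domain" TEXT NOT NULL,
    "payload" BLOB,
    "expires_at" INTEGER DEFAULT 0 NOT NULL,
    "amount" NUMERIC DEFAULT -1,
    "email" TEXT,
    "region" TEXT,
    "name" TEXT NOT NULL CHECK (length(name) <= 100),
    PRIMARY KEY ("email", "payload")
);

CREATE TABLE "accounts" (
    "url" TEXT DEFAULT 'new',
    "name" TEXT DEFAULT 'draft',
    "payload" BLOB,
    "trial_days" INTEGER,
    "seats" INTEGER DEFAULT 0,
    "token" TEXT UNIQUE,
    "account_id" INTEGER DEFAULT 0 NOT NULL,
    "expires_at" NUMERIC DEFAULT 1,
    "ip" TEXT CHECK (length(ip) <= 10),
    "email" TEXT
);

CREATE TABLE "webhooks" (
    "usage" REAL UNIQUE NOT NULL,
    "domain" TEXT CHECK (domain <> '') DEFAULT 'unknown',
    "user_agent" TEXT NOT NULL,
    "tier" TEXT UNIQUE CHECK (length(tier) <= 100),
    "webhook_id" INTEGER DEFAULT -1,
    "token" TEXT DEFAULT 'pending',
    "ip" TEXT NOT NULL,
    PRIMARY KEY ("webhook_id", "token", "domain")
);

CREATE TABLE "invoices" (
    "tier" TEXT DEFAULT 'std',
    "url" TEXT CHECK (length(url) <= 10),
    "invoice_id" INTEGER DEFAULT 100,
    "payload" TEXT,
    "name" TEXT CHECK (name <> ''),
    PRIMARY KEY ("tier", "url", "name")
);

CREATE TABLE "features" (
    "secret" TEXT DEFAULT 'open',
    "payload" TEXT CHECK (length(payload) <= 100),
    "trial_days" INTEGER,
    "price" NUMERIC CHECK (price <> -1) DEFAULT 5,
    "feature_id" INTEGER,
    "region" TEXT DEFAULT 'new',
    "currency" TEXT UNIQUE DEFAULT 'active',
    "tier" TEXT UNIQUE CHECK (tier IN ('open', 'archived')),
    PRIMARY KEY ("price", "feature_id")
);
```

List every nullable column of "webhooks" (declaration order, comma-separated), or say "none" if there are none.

tier

- usage: declared NOT NULL → not nullable.
- domain: part of the PRIMARY KEY, which implies NOT NULL → not nullable.
- user_agent: declared NOT NULL → not nullable.
- tier: CHECK does not forbid NULL (a CHECK constraint passes when its expression is NULL) → nullable.
- webhook_id: part of the PRIMARY KEY, which implies NOT NULL → not nullable.
- token: part of the PRIMARY KEY, which implies NOT NULL → not nullable.
- ip: declared NOT NULL → not nullable.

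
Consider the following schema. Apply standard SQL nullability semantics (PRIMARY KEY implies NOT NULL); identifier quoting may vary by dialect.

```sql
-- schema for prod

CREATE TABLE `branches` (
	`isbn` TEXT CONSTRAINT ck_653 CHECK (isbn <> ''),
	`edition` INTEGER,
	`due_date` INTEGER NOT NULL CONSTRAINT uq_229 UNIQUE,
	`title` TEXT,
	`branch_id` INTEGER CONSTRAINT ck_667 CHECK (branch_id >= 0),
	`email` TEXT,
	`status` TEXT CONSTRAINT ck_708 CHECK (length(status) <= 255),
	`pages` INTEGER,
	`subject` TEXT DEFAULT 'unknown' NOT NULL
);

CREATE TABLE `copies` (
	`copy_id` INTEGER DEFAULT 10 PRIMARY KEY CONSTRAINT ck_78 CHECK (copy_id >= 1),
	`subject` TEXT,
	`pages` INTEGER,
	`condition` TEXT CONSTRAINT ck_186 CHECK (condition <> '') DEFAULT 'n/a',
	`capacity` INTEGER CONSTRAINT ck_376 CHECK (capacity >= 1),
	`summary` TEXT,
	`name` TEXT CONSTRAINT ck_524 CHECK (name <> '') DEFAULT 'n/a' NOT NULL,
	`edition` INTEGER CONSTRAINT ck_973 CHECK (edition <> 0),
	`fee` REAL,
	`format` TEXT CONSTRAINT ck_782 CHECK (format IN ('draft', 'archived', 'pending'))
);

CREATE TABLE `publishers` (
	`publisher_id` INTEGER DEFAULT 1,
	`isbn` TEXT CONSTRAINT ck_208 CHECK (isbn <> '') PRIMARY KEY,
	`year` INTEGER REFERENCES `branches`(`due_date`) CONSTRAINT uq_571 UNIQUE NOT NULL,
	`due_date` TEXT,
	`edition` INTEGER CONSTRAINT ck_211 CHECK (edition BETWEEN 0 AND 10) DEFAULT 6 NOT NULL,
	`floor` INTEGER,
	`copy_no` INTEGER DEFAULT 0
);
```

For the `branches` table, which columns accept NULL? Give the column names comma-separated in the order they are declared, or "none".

- isbn: CHECK does not forbid NULL (a CHECK constraint passes when its expression is NULL) → nullable.
- edition: no NOT NULL constraint applies → nullable.
- due_date: declared NOT NULL → not nullable.
- title: no NOT NULL constraint applies → nullable.
- branch_id: CHECK does not forbid NULL (a CHECK constraint passes when its expression is NULL) → nullable.
- email: no NOT NULL constraint applies → nullable.
- status: CHECK does not forbid NULL (a CHECK constraint passes when its expression is NULL) → nullable.
- pages: no NOT NULL constraint applies → nullable.
- subject: declared NOT NULL → not nullable.

isbn, edition, title, branch_id, email, status, pages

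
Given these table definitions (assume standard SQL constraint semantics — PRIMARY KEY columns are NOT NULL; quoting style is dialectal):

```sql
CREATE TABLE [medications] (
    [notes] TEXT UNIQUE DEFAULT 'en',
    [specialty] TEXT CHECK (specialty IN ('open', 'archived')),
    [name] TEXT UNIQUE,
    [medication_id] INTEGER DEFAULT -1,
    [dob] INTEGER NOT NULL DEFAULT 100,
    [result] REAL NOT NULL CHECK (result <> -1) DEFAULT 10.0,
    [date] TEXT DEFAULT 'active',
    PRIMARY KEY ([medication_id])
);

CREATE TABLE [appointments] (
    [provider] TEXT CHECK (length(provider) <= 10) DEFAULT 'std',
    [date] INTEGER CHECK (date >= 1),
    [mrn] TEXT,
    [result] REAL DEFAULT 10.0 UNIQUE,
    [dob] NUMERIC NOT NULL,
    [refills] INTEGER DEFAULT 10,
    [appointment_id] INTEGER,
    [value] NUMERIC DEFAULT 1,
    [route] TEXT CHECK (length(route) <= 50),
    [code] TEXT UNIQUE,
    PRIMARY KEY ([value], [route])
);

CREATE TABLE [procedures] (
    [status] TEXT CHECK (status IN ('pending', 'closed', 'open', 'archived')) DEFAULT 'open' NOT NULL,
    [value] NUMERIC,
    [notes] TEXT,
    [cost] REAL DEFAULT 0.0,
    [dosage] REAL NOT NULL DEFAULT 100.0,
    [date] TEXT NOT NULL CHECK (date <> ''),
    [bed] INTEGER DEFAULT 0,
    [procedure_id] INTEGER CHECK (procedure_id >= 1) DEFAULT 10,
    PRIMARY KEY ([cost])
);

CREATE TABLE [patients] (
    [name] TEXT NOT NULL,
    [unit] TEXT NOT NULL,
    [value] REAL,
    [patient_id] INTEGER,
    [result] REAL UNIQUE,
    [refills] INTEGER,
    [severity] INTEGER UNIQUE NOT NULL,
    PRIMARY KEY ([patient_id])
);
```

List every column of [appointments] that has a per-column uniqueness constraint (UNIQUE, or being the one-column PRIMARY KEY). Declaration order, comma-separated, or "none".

- provider: no UNIQUE or single-column PK constraint.
- date: no UNIQUE or single-column PK constraint.
- mrn: no UNIQUE or single-column PK constraint.
- result: declared UNIQUE → unique.
- dob: no UNIQUE or single-column PK constraint.
- refills: no UNIQUE or single-column PK constraint.
- appointment_id: no UNIQUE or single-column PK constraint.
- value: part of a composite PRIMARY KEY — only the tuple is unique, not this column on its own.
- route: part of a composite PRIMARY KEY — only the tuple is unique, not this column on its own.
- code: declared UNIQUE → unique.

result, code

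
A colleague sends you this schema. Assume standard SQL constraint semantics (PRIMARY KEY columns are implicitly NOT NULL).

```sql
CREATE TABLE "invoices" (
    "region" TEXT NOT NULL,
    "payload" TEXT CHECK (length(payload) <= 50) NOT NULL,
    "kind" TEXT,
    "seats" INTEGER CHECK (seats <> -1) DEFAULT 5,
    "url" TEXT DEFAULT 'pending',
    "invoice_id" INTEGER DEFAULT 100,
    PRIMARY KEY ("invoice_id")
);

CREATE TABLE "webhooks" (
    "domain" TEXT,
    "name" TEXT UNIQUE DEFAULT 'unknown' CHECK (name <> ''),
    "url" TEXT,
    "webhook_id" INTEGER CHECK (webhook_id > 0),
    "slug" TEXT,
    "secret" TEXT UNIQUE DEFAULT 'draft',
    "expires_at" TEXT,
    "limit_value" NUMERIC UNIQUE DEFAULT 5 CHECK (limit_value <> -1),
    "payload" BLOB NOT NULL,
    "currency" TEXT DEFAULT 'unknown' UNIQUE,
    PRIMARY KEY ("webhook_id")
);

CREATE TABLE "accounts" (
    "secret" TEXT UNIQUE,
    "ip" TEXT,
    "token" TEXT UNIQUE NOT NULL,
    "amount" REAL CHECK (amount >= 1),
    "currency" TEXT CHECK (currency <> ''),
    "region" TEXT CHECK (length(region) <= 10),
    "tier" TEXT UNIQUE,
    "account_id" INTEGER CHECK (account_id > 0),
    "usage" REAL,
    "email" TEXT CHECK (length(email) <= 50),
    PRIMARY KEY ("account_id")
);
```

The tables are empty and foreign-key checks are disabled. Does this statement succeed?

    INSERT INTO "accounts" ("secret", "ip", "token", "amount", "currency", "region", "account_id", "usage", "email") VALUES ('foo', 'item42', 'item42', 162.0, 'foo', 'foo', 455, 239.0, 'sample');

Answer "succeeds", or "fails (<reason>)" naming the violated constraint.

succeeds

NOT NULL columns: account_id is supplied; token is supplied.
CHECK constraints: 162.0 satisfies (amount >= 1); 'foo' satisfies (currency <> ''); 'foo' satisfies (length(region) <= 10); 455 satisfies (account_id > 0); 'sample' satisfies (length(email) <= 50).
No constraint is violated.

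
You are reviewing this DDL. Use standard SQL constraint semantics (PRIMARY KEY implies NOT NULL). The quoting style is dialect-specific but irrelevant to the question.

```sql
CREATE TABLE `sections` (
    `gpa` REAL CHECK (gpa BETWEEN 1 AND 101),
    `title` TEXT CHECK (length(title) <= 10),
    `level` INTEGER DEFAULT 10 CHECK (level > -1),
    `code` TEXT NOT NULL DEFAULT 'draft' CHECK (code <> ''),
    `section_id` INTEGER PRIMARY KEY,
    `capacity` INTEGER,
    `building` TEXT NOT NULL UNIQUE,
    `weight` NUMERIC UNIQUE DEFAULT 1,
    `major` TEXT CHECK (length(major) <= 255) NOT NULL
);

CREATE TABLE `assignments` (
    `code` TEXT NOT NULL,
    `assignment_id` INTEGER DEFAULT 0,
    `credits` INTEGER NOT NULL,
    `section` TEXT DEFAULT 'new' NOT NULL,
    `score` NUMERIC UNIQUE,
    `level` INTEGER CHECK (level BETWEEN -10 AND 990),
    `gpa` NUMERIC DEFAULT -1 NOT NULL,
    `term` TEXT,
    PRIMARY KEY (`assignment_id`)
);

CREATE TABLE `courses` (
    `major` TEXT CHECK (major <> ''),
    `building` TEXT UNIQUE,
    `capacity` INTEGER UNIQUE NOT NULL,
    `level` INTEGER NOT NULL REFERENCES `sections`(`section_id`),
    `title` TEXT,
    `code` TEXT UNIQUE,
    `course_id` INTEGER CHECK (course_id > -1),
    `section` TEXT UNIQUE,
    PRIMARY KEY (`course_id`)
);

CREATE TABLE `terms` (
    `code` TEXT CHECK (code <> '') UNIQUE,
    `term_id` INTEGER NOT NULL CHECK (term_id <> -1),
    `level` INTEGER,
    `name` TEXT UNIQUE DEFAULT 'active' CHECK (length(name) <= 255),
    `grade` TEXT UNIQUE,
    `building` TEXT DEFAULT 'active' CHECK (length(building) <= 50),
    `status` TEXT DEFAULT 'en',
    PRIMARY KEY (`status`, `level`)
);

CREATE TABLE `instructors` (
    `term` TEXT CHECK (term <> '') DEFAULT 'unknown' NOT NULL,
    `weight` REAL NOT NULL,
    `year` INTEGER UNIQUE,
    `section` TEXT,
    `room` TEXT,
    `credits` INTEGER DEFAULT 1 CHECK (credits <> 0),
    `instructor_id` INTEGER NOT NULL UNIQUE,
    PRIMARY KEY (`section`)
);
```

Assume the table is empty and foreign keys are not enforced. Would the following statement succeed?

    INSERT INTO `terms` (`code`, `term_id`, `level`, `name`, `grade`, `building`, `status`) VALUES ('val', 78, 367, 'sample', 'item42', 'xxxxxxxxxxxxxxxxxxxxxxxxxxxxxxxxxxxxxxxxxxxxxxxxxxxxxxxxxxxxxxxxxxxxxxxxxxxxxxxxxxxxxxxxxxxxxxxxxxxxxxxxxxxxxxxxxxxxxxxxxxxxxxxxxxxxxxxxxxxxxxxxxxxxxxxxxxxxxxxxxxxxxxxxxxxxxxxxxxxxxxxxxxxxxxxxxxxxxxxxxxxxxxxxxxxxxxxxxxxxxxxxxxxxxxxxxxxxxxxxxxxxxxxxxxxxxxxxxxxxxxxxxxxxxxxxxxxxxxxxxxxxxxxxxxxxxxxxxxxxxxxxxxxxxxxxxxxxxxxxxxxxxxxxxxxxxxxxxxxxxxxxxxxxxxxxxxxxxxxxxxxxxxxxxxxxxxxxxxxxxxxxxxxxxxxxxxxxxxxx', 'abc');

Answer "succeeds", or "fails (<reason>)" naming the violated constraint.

The value 'xxxxxxxxxxxxxxxxxxxxxxxxxxxxxxxxxxxxxxxxxxxxxxxxxxxxxxxxxxxxxxxxxxxxxxxxxxxxxxxxxxxxxxxxxxxxxxxxxxxxxxxxxxxxxxxxxxxxxxxxxxxxxxxxxxxxxxxxxxxxxxxxxxxxxxxxxxxxxxxxxxxxxxxxxxxxxxxxxxxxxxxxxxxxxxxxxxxxxxxxxxxxxxxxxxxxxxxxxxxxxxxxxxxxxxxxxxxxxxxxxxxxxxxxxxxxxxxxxxxxxxxxxxxxxxxxxxxxxxxxxxxxxxxxxxxxxxxxxxxxxxxxxxxxxxxxxxxxxxxxxxxxxxxxxxxxxxxxxxxxxxxxxxxxxxxxxxxxxxxxxxxxxxxxxxxxxxxxxxxxxxxxxxxxxxxxxxxxxxxx' for building violates CHECK (length(building) <= 50).

fails (CHECK on building)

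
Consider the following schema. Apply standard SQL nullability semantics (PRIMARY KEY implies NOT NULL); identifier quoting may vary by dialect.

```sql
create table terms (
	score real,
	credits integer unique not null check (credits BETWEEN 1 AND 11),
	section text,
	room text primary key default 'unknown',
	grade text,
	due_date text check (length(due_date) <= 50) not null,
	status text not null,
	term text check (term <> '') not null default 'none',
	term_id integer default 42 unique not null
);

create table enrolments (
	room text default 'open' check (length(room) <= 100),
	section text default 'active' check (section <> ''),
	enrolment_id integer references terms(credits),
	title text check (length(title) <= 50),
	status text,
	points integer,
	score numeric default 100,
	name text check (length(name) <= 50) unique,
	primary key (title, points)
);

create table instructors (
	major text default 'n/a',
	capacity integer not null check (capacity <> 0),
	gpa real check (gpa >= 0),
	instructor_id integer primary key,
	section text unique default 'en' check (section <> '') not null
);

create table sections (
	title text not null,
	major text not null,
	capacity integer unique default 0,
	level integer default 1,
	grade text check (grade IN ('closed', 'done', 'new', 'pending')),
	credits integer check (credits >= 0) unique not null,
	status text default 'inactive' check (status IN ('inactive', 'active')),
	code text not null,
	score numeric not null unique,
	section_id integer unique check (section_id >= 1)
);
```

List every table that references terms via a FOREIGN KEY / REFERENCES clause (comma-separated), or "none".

- enrolments.enrolment_id references terms(credits).

enrolments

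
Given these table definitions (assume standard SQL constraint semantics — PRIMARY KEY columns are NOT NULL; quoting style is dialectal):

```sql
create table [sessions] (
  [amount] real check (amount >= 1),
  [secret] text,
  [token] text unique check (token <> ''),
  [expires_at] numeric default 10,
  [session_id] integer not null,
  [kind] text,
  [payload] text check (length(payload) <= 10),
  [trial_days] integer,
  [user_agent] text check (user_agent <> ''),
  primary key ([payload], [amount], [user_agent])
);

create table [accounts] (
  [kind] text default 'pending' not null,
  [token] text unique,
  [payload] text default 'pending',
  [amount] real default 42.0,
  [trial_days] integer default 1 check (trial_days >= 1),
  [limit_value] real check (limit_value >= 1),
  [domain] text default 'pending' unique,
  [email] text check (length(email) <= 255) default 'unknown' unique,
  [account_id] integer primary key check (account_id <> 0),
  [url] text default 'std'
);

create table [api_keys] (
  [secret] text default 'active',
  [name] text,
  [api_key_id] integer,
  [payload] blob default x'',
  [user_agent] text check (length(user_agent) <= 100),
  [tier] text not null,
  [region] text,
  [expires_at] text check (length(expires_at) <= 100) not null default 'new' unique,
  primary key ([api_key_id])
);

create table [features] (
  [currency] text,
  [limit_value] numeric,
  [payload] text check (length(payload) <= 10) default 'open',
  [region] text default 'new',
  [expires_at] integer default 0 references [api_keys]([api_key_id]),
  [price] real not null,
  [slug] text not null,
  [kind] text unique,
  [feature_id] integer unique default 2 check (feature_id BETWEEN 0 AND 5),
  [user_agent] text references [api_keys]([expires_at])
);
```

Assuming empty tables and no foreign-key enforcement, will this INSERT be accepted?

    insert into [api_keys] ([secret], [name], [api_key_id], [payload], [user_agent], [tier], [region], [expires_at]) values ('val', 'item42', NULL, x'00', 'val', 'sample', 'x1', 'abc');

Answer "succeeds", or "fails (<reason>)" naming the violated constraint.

fails (NOT NULL on api_key_id)

api_key_id is explicitly set to NULL, but api_key_id is part of the PRIMARY KEY (implied NOT NULL).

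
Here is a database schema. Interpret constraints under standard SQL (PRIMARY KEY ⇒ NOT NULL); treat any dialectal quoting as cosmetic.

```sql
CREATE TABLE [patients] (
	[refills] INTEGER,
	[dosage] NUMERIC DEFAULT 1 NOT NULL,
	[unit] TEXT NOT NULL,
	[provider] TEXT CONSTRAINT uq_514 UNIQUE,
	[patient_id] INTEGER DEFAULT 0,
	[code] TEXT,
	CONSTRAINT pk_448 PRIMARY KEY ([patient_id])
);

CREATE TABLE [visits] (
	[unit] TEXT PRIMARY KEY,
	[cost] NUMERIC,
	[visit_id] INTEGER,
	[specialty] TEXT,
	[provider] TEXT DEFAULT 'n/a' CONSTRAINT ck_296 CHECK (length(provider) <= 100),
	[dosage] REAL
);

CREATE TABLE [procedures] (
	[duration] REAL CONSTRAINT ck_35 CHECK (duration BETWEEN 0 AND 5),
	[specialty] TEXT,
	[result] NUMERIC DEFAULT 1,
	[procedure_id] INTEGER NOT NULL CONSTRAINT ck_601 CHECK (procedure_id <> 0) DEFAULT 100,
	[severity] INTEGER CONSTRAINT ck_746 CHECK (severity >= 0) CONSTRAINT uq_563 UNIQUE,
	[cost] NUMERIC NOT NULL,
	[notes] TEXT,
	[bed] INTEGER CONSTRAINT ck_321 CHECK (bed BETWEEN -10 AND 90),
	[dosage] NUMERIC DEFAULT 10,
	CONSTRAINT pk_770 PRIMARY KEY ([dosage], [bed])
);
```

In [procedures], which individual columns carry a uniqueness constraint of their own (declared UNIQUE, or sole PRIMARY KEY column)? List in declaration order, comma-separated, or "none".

- duration: no UNIQUE or single-column PK constraint.
- specialty: no UNIQUE or single-column PK constraint.
- result: no UNIQUE or single-column PK constraint.
- procedure_id: no UNIQUE or single-column PK constraint.
- severity: declared UNIQUE → unique.
- cost: no UNIQUE or single-column PK constraint.
- notes: no UNIQUE or single-column PK constraint.
- bed: part of a composite PRIMARY KEY — only the tuple is unique, not this column on its own.
- dosage: part of a composite PRIMARY KEY — only the tuple is unique, not this column on its own.

severity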